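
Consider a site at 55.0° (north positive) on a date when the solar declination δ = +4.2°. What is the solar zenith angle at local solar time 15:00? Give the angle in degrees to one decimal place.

62.3°

Hour angle H = 15° × (15 − 12) = 45.00°.
cos θ_z = sin(55.0°) sin(4.2°) + cos(55.0°) cos(4.2°) cos(45.00°) = 0.0600 + 0.4045 = 0.4645.
θ_z = arccos(0.4645) = 62.32°.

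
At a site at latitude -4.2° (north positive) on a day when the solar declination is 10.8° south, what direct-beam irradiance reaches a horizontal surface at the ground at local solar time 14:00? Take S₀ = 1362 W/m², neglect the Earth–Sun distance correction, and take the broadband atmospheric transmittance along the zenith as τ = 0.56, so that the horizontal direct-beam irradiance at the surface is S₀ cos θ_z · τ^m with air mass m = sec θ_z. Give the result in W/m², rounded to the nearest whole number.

Hour angle H = 15° × (14 − 12) = 30.00°.
cos θ_z = sin(-4.2°) sin(-10.8°) + cos(-4.2°) cos(-10.8°) cos(30.00°) = 0.0137 + 0.8484 = 0.8621.
Air mass m = 1/cos θ_z = 1/0.8621 = 1.160; τ^m = 0.56^1.160 = 0.5104.
Surface direct beam = 1362 × 0.8621 × 0.5104 = 599.30 W/m².

599 W/m²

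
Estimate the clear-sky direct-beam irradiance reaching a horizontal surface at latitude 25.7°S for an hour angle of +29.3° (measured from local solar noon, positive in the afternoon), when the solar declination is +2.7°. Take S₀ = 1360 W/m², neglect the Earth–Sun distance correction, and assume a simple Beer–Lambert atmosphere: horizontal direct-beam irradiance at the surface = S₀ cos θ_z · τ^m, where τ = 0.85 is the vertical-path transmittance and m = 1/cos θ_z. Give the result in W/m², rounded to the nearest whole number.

841 W/m²

cos θ_z = sin(-25.7°) sin(2.7°) + cos(-25.7°) cos(2.7°) cos(29.30°) = -0.0204 + 0.7849 = 0.7645.
Air mass m = 1/cos θ_z = 1/0.7645 = 1.308; τ^m = 0.85^1.308 = 0.8085.
Surface direct beam = 1360 × 0.7645 × 0.8085 = 840.61 W/m².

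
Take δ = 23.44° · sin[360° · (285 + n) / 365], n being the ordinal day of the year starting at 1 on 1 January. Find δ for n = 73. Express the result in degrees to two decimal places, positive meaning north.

-2.82°

360 × (285 + 73) / 365 = 353.096°; sin(353.096°) = -0.1202.
δ = 23.44 × -0.1202 = -2.817° ≈ -2.82°.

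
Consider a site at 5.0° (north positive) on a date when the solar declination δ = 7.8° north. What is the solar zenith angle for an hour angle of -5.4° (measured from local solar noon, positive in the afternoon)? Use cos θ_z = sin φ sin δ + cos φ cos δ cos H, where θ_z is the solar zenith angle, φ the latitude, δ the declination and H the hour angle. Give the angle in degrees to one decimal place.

6.1°

With φ = 5.0°, δ = 7.8°, H = -5.40°: sin φ sin δ = 0.0118, cos φ cos δ cos H = 0.9826, so cos θ_z = 0.9944.
θ_z = arccos(0.9944) = 6.07°.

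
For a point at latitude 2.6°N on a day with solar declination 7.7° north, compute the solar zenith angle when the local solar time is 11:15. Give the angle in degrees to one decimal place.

12.3°

Hour angle H = 15° × (11.25 − 12) = -11.25°.
cos θ_z = sin(2.6°) sin(7.7°) + cos(2.6°) cos(7.7°) cos(-11.25°) = 0.0061 + 0.9709 = 0.9770.
θ_z = arccos(0.9770) = 12.31°.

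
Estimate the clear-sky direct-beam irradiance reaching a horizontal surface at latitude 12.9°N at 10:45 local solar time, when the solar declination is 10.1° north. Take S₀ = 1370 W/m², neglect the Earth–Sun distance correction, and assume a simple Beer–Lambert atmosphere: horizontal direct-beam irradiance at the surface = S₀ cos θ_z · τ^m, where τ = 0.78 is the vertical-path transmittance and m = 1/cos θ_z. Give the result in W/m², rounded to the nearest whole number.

999 W/m²

Hour angle H = 15° × (10.75 − 12) = -18.75°.
cos θ_z = sin φ sin δ + cos φ cos δ cos H = (0.2233)(0.1754) + (0.9748)(0.9845)(0.9469) = 0.9479.
Air mass m = 1/cos θ_z = 1/0.9479 = 1.055; τ^m = 0.78^1.055 = 0.7694.
Surface direct beam = 1370 × 0.9479 × 0.7694 = 999.16 W/m².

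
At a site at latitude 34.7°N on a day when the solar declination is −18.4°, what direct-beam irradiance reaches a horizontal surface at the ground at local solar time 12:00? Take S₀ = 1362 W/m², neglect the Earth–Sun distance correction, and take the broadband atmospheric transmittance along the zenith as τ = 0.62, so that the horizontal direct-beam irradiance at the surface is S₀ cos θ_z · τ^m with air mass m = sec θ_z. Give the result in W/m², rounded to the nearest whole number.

Hour angle H = 15° × (12 − 12) = 0.00°.
cos θ_z = sin(34.7°) sin(-18.4°) + cos(34.7°) cos(-18.4°) cos(0.00°) = -0.1797 + 0.7801 = 0.6004.
Air mass m = 1/cos θ_z = 1/0.6004 = 1.666; τ^m = 0.62^1.666 = 0.4509.
Surface direct beam = 1362 × 0.6004 × 0.4509 = 368.72 W/m².

369 W/m²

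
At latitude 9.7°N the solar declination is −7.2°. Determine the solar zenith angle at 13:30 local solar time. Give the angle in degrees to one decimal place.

28.1°

Hour angle H = 15° × (13.5 − 12) = 22.50°.
With φ = 9.7°, δ = -7.2°, H = 22.50°: sin φ sin δ = -0.0211, cos φ cos δ cos H = 0.9035, so cos θ_z = 0.8824.
θ_z = arccos(0.8824) = 28.07°.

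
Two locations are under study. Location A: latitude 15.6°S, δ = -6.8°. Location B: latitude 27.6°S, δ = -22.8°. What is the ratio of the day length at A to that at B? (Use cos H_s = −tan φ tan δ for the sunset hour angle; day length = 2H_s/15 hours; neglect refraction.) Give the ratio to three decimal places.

A: H_s = arccos(−tan -15.6° · tan -6.8°) = 91.91°, so 2H_s/15 = 12.2547 h.
B: H_s = arccos(−tan -27.6° · tan -22.8°) = 102.69°, so 2H_s/15 = 13.6920 h.
Ratio A/B = 12.2547 / 13.6920 = 0.8950.

0.895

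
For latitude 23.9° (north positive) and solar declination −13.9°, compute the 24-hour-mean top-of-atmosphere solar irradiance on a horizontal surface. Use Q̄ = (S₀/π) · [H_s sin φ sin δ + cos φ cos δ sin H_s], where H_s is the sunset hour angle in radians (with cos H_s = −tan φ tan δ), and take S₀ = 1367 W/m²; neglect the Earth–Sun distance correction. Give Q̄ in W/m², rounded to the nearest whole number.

322 W/m²

cos H_s = −tan(23.9°) · tan(-13.9°) = 0.1097, so H_s = arccos(0.1097) = 83.70°. In radians, H_s = 1.4608.
H_s sin φ sin δ = 1.4608 × 0.4051 × -0.2402 = -0.1421.
cos φ cos δ sin H_s = 0.9143 × 0.9707 × 0.9940 = 0.8822.
Q̄ = (1367/π) × (-0.1421 + 0.8822) = 435.13 × 0.7401 = 322.04 W/m².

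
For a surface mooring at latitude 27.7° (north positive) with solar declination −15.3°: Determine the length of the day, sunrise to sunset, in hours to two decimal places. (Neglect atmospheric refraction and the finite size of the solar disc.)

10.90 hours

cos H_s = −tan(27.7°) · tan(-15.3°) = 0.1436, so H_s = arccos(0.1436) = 81.74°.
Day length = 2 H_s / 15° h⁻¹ = 163.48° / 15 = 10.899 h.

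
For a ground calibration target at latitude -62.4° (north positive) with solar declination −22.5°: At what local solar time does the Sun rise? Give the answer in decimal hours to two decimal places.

2.51 h

The sunset hour angle satisfies cos H_s = −tan φ tan δ = -0.7923, giving H_s = 142.40°.
Sunrise is at 12 − H_s/15 = 12 − 9.493 = 2.507 h local solar time.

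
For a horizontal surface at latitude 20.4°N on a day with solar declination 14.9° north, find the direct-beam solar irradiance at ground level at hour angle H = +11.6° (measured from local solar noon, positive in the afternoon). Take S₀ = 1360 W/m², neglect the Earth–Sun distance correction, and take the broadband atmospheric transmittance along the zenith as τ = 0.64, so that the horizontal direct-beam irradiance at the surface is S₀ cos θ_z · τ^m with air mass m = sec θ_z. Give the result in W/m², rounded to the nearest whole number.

cos θ_z = sin(20.4°) sin(14.9°) + cos(20.4°) cos(14.9°) cos(11.60°) = 0.0896 + 0.8873 = 0.9769.
Air mass m = 1/cos θ_z = 1/0.9769 = 1.024; τ^m = 0.64^1.024 = 0.6332.
Surface direct beam = 1360 × 0.9769 × 0.6332 = 841.26 W/m².

841 W/m²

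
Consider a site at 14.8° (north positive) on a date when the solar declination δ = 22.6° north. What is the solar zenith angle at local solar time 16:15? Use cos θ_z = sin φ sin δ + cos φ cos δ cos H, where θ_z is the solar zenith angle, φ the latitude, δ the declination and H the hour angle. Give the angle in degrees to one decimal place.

Hour angle H = 15° × (16.25 − 12) = 63.75°.
With φ = 14.8°, δ = 22.6°, H = 63.75°: sin φ sin δ = 0.0982, cos φ cos δ cos H = 0.3948, so cos θ_z = 0.4930.
θ_z = arccos(0.4930) = 60.46°.

60.5°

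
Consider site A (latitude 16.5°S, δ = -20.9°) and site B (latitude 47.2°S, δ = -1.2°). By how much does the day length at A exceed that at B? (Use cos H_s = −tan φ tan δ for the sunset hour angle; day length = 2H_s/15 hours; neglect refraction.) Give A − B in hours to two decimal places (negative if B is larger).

A: H_s = arccos(−tan -16.5° · tan -20.9°) = 96.49°, so 2H_s/15 = 12.8653 h.
B: H_s = arccos(−tan -47.2° · tan -1.2°) = 91.30°, so 2H_s/15 = 12.1733 h.
A − B = 12.8653 − 12.1733 = 0.6920 h.

+0.69 h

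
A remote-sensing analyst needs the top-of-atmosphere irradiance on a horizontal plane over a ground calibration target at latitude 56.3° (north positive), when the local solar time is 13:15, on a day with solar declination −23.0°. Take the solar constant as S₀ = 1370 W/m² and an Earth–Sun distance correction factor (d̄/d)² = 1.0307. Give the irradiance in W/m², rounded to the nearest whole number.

224 W/m²

Hour angle H = 15° × (13.25 − 12) = 18.75°.
With φ = 56.3°, δ = -23.0°, H = 18.75°: sin φ sin δ = -0.3251, cos φ cos δ cos H = 0.4836, so cos θ_z = 0.1585.
Top-of-atmosphere irradiance = S₀ (d̄/d)² cos θ_z = 1370 × 1.0307 × 0.1585 = 223.81 W/m².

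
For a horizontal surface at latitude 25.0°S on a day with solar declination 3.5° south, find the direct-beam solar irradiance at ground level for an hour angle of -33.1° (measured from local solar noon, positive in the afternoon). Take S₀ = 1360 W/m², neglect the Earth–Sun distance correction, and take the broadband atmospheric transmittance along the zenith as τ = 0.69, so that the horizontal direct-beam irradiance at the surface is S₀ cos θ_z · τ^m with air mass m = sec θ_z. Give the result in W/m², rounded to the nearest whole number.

cos θ_z = sin φ sin δ + cos φ cos δ cos H = (-0.4226)(-0.0610) + (0.9063)(0.9981)(0.8377) = 0.7835.
Air mass m = 1/cos θ_z = 1/0.7835 = 1.276; τ^m = 0.69^1.276 = 0.6228.
Surface direct beam = 1360 × 0.7835 × 0.6228 = 663.63 W/m².

664 W/m²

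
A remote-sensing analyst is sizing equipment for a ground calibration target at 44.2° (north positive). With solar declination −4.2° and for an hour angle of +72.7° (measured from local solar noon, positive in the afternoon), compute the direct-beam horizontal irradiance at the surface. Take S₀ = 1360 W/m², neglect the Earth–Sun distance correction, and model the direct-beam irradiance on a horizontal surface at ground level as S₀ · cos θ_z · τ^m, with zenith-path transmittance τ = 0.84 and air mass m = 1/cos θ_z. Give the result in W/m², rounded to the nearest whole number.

With φ = 44.2°, δ = -4.2°, H = 72.70°: sin φ sin δ = -0.0511, cos φ cos δ cos H = 0.2126, so cos θ_z = 0.1615.
Air mass m = 1/cos θ_z = 1/0.1615 = 6.192; τ^m = 0.84^6.192 = 0.3397.
Surface direct beam = 1360 × 0.1615 × 0.3397 = 74.61 W/m².

75 W/m²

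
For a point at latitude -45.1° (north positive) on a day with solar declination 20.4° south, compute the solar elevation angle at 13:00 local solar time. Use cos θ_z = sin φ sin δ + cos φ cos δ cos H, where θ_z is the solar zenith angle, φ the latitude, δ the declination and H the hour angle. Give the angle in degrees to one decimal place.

Hour angle H = 15° × (13 − 12) = 15.00°.
With φ = -45.1°, δ = -20.4°, H = 15.00°: sin φ sin δ = 0.2469, cos φ cos δ cos H = 0.6391, so cos θ_z = 0.8860.
θ_z = arccos(0.8860) = 27.63°, so the elevation is 90° − 27.63° = 62.37°.

62.4°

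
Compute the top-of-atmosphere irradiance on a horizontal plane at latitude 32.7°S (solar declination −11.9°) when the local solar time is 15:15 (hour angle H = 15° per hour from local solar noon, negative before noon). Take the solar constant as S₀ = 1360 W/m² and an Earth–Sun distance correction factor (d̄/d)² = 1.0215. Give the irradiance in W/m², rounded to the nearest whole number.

909 W/m²

Hour angle H = 15° × (15.25 − 12) = 48.75°.
cos θ_z = sin(-32.7°) sin(-11.9°) + cos(-32.7°) cos(-11.9°) cos(48.75°) = 0.1114 + 0.5429 = 0.6543.
Top-of-atmosphere irradiance = S₀ (d̄/d)² cos θ_z = 1360 × 1.0215 × 0.6543 = 908.98 W/m².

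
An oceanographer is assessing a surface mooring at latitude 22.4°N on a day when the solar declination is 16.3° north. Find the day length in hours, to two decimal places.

−tan φ tan δ = −(0.4122)(0.2924) = -0.1205; H_s = arccos(-0.1205) = 96.92°.
Day length = 2 H_s / 15° h⁻¹ = 193.84° / 15 = 12.923 h.

12.92 hours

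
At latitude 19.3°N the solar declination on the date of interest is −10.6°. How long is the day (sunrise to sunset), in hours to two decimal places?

11.50 hours

−tan φ tan δ = −(0.3502)(-0.1871) = 0.0655; H_s = arccos(0.0655) = 86.24°.
Day length = 2 H_s / 15° h⁻¹ = 172.48° / 15 = 11.499 h.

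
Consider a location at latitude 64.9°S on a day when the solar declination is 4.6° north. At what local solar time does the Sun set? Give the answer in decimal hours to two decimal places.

17.34 h

−tan φ tan δ = −(-2.1348)(0.0805) = 0.1719; H_s = arccos(0.1719) = 80.10°.
Sunset is at 12 + H_s/15 = 12 + 5.340 = 17.340 h local solar time.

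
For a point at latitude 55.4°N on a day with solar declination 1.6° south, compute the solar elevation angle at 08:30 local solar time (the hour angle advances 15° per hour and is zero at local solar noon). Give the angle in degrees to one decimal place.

18.8°

Hour angle H = 15° × (8.5 − 12) = -52.50°.
With φ = 55.4°, δ = -1.6°, H = -52.50°: sin φ sin δ = -0.0230, cos φ cos δ cos H = 0.3455, so cos θ_z = 0.3225.
θ_z = arccos(0.3225) = 71.19°, so the elevation is 90° − 71.19° = 18.81°.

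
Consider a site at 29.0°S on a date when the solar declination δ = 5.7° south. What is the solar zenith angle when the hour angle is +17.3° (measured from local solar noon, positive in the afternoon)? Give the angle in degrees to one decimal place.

28.5°

cos θ_z = sin(-29.0°) sin(-5.7°) + cos(-29.0°) cos(-5.7°) cos(17.30°) = 0.0482 + 0.8309 = 0.8791.
θ_z = arccos(0.8791) = 28.47°.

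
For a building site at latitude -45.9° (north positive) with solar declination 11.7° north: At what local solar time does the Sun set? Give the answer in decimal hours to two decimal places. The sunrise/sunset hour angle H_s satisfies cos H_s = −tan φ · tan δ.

17.18 h

−tan φ tan δ = −(-1.0319)(0.2071) = 0.2137; H_s = arccos(0.2137) = 77.66°.
Sunset is at 12 + H_s/15 = 12 + 5.177 = 17.177 h local solar time.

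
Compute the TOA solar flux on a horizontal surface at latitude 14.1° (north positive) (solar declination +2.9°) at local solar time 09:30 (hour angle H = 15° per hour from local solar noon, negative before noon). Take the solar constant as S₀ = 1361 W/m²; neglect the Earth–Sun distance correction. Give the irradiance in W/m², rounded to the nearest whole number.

1063 W/m²

Hour angle H = 15° × (9.5 − 12) = -37.50°.
cos θ_z = sin(14.1°) sin(2.9°) + cos(14.1°) cos(2.9°) cos(-37.50°) = 0.0123 + 0.7685 = 0.7808.
Top-of-atmosphere irradiance = S₀ cos θ_z = 1361 × 0.7808 = 1062.67 W/m².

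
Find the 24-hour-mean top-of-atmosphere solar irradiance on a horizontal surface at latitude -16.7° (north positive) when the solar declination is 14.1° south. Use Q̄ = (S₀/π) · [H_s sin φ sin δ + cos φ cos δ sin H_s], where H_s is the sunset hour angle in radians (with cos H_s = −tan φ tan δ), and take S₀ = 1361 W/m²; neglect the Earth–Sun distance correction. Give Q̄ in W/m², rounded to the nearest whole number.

451 W/m²

−tan φ tan δ = −(-0.3000)(-0.2512) = -0.0754; H_s = arccos(-0.0754) = 94.32°. In radians, H_s = 1.6462.
H_s sin φ sin δ = 1.6462 × -0.2874 × -0.2436 = 0.1153.
cos φ cos δ sin H_s = 0.9578 × 0.9699 × 0.9972 = 0.9264.
Q̄ = (1361/π) × (0.1153 + 0.9264) = 433.22 × 1.0417 = 451.29 W/m².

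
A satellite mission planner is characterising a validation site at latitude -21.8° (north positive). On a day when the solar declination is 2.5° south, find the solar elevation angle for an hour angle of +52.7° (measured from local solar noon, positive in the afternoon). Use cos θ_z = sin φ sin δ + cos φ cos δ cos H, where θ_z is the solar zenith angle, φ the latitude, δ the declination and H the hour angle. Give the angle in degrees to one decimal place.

cos θ_z = sin φ sin δ + cos φ cos δ cos H = (-0.3714)(-0.0436) + (0.9285)(0.9990)(0.6060) = 0.5783.
θ_z = arccos(0.5783) = 54.67°, so the elevation is 90° − 54.67° = 35.33°.

35.3°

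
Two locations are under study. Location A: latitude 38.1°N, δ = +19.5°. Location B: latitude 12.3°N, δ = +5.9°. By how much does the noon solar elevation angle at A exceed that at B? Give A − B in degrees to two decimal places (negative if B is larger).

A: 90° − |38.1 − (19.5)| = 71.40°.
B: 90° − |12.3 − (5.9)| = 83.60°.
A − B = 71.40 − 83.60 = -12.20°.

-12.20°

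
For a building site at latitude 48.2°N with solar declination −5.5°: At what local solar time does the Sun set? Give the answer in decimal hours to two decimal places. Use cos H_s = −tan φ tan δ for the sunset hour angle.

17.59 h

cos H_s = −tan(48.2°) · tan(-5.5°) = 0.1077, so H_s = arccos(0.1077) = 83.82°.
Sunset is at 12 + H_s/15 = 12 + 5.588 = 17.588 h local solar time.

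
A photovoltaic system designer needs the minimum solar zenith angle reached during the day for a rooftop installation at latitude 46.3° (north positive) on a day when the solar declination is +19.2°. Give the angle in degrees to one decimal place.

27.1°

At local solar noon the hour angle is zero, so the zenith angle is |φ − δ| = |46.3° − (19.2°)| = 27.1°.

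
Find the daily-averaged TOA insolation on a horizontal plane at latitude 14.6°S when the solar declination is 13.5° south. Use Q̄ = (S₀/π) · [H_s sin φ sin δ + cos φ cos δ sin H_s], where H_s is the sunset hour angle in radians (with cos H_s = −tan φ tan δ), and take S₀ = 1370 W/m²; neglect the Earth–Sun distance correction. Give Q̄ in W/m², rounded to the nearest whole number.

−tan φ tan δ = −(-0.2605)(-0.2401) = -0.0625; H_s = arccos(-0.0625) = 93.58°. In radians, H_s = 1.6333.
H_s sin φ sin δ = 1.6333 × -0.2521 × -0.2334 = 0.0961.
cos φ cos δ sin H_s = 0.9677 × 0.9724 × 0.9980 = 0.9391.
Q̄ = (1370/π) × (0.0961 + 0.9391) = 436.08 × 1.0352 = 451.43 W/m².

451 W/m²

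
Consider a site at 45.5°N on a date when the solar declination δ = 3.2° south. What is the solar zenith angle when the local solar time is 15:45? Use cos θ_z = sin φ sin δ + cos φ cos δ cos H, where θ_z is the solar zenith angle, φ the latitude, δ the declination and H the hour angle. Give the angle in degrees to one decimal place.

69.6°

Hour angle H = 15° × (15.75 − 12) = 56.25°.
With φ = 45.5°, δ = -3.2°, H = 56.25°: sin φ sin δ = -0.0398, cos φ cos δ cos H = 0.3888, so cos θ_z = 0.3490.
θ_z = arccos(0.3490) = 69.57°.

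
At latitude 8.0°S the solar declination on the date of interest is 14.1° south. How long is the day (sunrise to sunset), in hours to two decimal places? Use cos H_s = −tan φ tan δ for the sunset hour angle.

12.27 hours

−tan φ tan δ = −(-0.1405)(-0.2512) = -0.0353; H_s = arccos(-0.0353) = 92.02°.
Day length = 2 H_s / 15° h⁻¹ = 184.04° / 15 = 12.269 h.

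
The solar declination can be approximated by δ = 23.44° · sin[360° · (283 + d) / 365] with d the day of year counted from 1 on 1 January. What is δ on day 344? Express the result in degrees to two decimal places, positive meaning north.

360 × (283 + 344) / 365 = 618.411°; sin(618.411°) = -0.9796.
δ = 23.44 × -0.9796 = -22.962° ≈ -22.96°.

-22.96°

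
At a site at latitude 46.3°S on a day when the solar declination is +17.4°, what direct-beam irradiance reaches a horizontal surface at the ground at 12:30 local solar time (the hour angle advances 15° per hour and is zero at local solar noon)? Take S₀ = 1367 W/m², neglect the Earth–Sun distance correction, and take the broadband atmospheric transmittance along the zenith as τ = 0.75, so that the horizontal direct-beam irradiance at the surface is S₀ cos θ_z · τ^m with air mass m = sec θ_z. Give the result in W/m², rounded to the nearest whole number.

Hour angle H = 15° × (12.5 − 12) = 7.50°.
With φ = -46.3°, δ = 17.4°, H = 7.50°: sin φ sin δ = -0.2162, cos φ cos δ cos H = 0.6536, so cos θ_z = 0.4374.
Air mass m = 1/cos θ_z = 1/0.4374 = 2.286; τ^m = 0.75^2.286 = 0.5181.
Surface direct beam = 1367 × 0.4374 × 0.5181 = 309.79 W/m².

310 W/m²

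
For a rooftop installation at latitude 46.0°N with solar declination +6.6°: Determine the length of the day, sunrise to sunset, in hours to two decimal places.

12.92 hours

−tan φ tan δ = −(1.0355)(0.1157) = -0.1198; H_s = arccos(-0.1198) = 96.88°.
Day length = 2 H_s / 15° h⁻¹ = 193.76° / 15 = 12.917 h.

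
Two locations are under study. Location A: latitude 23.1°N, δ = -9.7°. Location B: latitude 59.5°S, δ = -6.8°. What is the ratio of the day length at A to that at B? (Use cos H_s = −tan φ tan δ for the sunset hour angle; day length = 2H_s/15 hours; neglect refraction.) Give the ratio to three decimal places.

0.844

A: H_s = arccos(−tan 23.1° · tan -9.7°) = 85.82°, so 2H_s/15 = 11.4427 h.
B: H_s = arccos(−tan -59.5° · tan -6.8°) = 101.68°, so 2H_s/15 = 13.5573 h.
Ratio A/B = 11.4427 / 13.5573 = 0.8440.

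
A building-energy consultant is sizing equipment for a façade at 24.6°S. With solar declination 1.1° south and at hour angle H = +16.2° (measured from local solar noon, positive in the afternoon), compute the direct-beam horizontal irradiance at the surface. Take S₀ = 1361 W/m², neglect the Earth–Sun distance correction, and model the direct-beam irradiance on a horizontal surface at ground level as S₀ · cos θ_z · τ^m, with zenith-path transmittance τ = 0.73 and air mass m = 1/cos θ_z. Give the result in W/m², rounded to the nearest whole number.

With φ = -24.6°, δ = -1.1°, H = 16.20°: sin φ sin δ = 0.0080, cos φ cos δ cos H = 0.8730, so cos θ_z = 0.8810.
Air mass m = 1/cos θ_z = 1/0.8810 = 1.135; τ^m = 0.73^1.135 = 0.6996.
Surface direct beam = 1361 × 0.8810 × 0.6996 = 838.85 W/m².

839 W/m²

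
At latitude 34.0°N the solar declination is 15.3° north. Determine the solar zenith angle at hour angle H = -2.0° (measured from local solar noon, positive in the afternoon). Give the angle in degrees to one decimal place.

cos θ_z = sin(34.0°) sin(15.3°) + cos(34.0°) cos(15.3°) cos(-2.00°) = 0.1476 + 0.7992 = 0.9468.
θ_z = arccos(0.9468) = 18.77°.

18.8°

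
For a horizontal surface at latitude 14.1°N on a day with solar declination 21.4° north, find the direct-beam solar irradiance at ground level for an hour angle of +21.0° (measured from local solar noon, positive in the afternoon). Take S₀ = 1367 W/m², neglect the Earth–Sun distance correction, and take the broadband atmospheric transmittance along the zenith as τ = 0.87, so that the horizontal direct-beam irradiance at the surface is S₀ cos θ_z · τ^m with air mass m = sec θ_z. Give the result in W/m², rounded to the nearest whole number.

1097 W/m²

cos θ_z = sin φ sin δ + cos φ cos δ cos H = (0.2436)(0.3649) + (0.9699)(0.9311)(0.9336) = 0.9320.
Air mass m = 1/cos θ_z = 1/0.9320 = 1.073; τ^m = 0.87^1.073 = 0.8612.
Surface direct beam = 1367 × 0.9320 × 0.8612 = 1097.21 W/m².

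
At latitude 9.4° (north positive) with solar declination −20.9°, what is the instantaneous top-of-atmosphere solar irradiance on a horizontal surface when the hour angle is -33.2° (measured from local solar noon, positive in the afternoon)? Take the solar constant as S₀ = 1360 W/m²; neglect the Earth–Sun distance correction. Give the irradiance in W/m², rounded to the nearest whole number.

cos θ_z = sin φ sin δ + cos φ cos δ cos H = (0.1633)(-0.3567) + (0.9866)(0.9342)(0.8368) = 0.7130.
Top-of-atmosphere irradiance = S₀ cos θ_z = 1360 × 0.7130 = 969.68 W/m².

970 W/m²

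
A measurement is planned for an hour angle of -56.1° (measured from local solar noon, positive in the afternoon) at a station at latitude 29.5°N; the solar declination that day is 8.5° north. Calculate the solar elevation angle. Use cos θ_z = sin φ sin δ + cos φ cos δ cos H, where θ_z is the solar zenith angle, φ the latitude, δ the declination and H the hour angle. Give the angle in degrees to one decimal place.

33.6°

With φ = 29.5°, δ = 8.5°, H = -56.10°: sin φ sin δ = 0.0728, cos φ cos δ cos H = 0.4801, so cos θ_z = 0.5529.
θ_z = arccos(0.5529) = 56.43°, so the elevation is 90° − 56.43° = 33.57°.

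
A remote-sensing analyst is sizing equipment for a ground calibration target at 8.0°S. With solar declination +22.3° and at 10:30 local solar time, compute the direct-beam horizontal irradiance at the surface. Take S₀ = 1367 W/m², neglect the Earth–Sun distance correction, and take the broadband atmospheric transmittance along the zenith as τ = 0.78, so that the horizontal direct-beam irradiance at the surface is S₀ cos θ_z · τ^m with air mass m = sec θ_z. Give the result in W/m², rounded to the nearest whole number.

Hour angle H = 15° × (10.5 − 12) = -22.50°.
cos θ_z = sin φ sin δ + cos φ cos δ cos H = (-0.1392)(0.3795) + (0.9903)(0.9252)(0.9239) = 0.7937.
Air mass m = 1/cos θ_z = 1/0.7937 = 1.260; τ^m = 0.78^1.260 = 0.7312.
Surface direct beam = 1367 × 0.7937 × 0.7312 = 793.34 W/m².

793 W/m²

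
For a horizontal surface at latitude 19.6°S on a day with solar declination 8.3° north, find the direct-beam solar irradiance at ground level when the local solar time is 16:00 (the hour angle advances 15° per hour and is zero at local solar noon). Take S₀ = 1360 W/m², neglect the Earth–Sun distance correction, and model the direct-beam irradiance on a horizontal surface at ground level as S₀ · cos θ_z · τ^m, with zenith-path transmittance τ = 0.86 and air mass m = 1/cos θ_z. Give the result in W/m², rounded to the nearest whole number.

396 W/m²

Hour angle H = 15° × (16 − 12) = 60.00°.
cos θ_z = sin φ sin δ + cos φ cos δ cos H = (-0.3355)(0.1444) + (0.9421)(0.9895)(0.5000) = 0.4177.
Air mass m = 1/cos θ_z = 1/0.4177 = 2.394; τ^m = 0.86^2.394 = 0.6969.
Surface direct beam = 1360 × 0.4177 × 0.6969 = 395.89 W/m².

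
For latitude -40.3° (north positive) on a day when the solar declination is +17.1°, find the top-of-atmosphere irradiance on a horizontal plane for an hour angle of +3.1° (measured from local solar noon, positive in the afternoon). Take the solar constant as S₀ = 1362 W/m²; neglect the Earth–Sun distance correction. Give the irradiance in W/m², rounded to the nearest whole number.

732 W/m²

With φ = -40.3°, δ = 17.1°, H = 3.10°: sin φ sin δ = -0.1902, cos φ cos δ cos H = 0.7279, so cos θ_z = 0.5377.
Top-of-atmosphere irradiance = S₀ cos θ_z = 1362 × 0.5377 = 732.35 W/m².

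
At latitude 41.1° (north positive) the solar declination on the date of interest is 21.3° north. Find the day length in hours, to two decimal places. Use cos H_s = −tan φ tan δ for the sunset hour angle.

14.65 hours

cos H_s = −tan(41.1°) · tan(21.3°) = -0.3401, so H_s = arccos(-0.3401) = 109.88°.
Day length = 2 H_s / 15° h⁻¹ = 219.76° / 15 = 14.651 h.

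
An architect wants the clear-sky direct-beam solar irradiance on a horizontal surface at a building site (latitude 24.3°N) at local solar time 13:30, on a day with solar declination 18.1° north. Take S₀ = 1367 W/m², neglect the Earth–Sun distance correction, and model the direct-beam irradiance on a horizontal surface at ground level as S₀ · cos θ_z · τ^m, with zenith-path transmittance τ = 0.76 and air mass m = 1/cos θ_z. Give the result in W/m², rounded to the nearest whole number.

944 W/m²

Hour angle H = 15° × (13.5 − 12) = 22.50°.
cos θ_z = sin(24.3°) sin(18.1°) + cos(24.3°) cos(18.1°) cos(22.50°) = 0.1278 + 0.8004 = 0.9282.
Air mass m = 1/cos θ_z = 1/0.9282 = 1.077; τ^m = 0.76^1.077 = 0.7441.
Surface direct beam = 1367 × 0.9282 × 0.7441 = 944.15 W/m².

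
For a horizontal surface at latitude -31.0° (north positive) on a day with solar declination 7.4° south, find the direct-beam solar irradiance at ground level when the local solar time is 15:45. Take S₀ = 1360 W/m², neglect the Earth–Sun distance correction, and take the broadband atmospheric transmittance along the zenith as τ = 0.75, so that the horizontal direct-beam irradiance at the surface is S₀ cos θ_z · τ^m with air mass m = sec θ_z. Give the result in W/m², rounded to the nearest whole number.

429 W/m²

Hour angle H = 15° × (15.75 − 12) = 56.25°.
cos θ_z = sin φ sin δ + cos φ cos δ cos H = (-0.5150)(-0.1288) + (0.8572)(0.9917)(0.5556) = 0.5386.
Air mass m = 1/cos θ_z = 1/0.5386 = 1.857; τ^m = 0.75^1.857 = 0.5861.
Surface direct beam = 1360 × 0.5386 × 0.5861 = 429.32 W/m².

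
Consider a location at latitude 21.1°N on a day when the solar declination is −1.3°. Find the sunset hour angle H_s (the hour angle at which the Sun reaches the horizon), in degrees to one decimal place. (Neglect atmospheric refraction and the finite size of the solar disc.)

The sunset hour angle satisfies cos H_s = −tan φ tan δ = 0.0088, giving H_s = 89.50°.

89.5°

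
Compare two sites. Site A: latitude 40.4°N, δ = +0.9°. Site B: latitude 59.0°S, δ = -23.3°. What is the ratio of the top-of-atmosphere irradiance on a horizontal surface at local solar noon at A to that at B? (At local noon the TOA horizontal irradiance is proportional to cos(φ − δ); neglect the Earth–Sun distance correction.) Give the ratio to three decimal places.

0.950

A: cos θ_z = cos(40.4° − (0.9°)) = 0.7716.
B: cos θ_z = cos(-59.0° − (-23.3°)) = 0.8121.
Ratio A/B = 0.7716 / 0.8121 = 0.9501.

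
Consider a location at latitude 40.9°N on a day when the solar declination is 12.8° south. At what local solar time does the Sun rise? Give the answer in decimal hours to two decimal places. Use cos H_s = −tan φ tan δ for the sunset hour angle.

cos H_s = −tan(40.9°) · tan(-12.8°) = 0.1968, so H_s = arccos(0.1968) = 78.65°.
Sunrise is at 12 − H_s/15 = 12 − 5.243 = 6.757 h local solar time.

6.76 h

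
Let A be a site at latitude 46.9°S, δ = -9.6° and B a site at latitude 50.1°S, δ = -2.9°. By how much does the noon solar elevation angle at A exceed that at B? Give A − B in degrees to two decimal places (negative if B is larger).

A: 90° − |-46.9 − (-9.6)| = 52.70°.
B: 90° − |-50.1 − (-2.9)| = 42.80°.
A − B = 52.70 − 42.80 = 9.90°.

+9.90°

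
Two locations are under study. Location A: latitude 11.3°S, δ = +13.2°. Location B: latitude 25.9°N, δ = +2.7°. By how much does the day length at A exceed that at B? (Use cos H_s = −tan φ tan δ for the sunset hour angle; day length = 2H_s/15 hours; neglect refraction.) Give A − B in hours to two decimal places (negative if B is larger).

A: H_s = arccos(−tan -11.3° · tan 13.2°) = 87.31°, so 2H_s/15 = 11.6413 h.
B: H_s = arccos(−tan 25.9° · tan 2.7°) = 91.31°, so 2H_s/15 = 12.1747 h.
A − B = 11.6413 − 12.1747 = -0.5334 h.

-0.53 h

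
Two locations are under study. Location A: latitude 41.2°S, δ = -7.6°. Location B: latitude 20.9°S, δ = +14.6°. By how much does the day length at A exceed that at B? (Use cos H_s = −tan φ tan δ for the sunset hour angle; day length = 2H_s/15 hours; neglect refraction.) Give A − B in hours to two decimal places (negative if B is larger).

+1.66 h

A: H_s = arccos(−tan -41.2° · tan -7.6°) = 96.71°, so 2H_s/15 = 12.8947 h.
B: H_s = arccos(−tan -20.9° · tan 14.6°) = 84.29°, so 2H_s/15 = 11.2387 h.
A − B = 12.8947 − 11.2387 = 1.6560 h.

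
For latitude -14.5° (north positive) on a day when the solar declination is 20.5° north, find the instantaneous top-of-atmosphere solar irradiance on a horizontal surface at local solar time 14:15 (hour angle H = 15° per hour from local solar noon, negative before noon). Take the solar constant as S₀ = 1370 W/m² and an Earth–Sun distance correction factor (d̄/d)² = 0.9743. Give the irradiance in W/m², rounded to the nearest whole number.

Hour angle H = 15° × (14.25 − 12) = 33.75°.
cos θ_z = sin(-14.5°) sin(20.5°) + cos(-14.5°) cos(20.5°) cos(33.75°) = -0.0877 + 0.7540 = 0.6663.
Top-of-atmosphere irradiance = S₀ (d̄/d)² cos θ_z = 1370 × 0.9743 × 0.6663 = 889.37 W/m².

889 W/m²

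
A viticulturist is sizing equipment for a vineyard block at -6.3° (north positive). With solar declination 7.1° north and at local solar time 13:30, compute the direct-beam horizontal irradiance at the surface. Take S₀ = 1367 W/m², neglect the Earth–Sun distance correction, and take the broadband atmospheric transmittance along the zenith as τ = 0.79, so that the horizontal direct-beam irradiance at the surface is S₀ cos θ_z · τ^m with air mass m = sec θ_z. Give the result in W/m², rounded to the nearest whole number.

Hour angle H = 15° × (13.5 − 12) = 22.50°.
cos θ_z = sin φ sin δ + cos φ cos δ cos H = (-0.1097)(0.1236) + (0.9940)(0.9923)(0.9239) = 0.8977.
Air mass m = 1/cos θ_z = 1/0.8977 = 1.114; τ^m = 0.79^1.114 = 0.7691.
Surface direct beam = 1367 × 0.8977 × 0.7691 = 943.81 W/m².

944 W/m²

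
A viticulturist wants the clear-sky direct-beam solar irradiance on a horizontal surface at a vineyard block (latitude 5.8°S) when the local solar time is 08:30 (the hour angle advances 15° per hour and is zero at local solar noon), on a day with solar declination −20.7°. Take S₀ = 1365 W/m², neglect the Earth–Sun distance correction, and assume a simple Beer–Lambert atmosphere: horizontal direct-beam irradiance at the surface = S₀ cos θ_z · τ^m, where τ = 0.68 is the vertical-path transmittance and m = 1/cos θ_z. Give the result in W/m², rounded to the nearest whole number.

Hour angle H = 15° × (8.5 − 12) = -52.50°.
With φ = -5.8°, δ = -20.7°, H = -52.50°: sin φ sin δ = 0.0357, cos φ cos δ cos H = 0.5665, so cos θ_z = 0.6022.
Air mass m = 1/cos θ_z = 1/0.6022 = 1.661; τ^m = 0.68^1.661 = 0.5270.
Surface direct beam = 1365 × 0.6022 × 0.5270 = 433.20 W/m².

433 W/m²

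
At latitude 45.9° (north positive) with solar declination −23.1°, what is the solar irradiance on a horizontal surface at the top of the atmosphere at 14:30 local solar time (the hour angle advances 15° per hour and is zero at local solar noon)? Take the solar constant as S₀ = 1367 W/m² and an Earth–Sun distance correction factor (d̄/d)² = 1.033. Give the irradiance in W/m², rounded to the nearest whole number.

319 W/m²

Hour angle H = 15° × (14.5 − 12) = 37.50°.
With φ = 45.9°, δ = -23.1°, H = 37.50°: sin φ sin δ = -0.2817, cos φ cos δ cos H = 0.5078, so cos θ_z = 0.2261.
Top-of-atmosphere irradiance = S₀ (d̄/d)² cos θ_z = 1367 × 1.033 × 0.2261 = 319.28 W/m².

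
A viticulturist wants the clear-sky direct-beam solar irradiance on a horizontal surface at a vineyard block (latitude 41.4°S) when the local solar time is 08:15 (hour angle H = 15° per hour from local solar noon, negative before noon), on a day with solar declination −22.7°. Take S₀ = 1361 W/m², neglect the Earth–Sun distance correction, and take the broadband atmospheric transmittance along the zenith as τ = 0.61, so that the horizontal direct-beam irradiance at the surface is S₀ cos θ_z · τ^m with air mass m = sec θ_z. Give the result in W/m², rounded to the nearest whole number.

Hour angle H = 15° × (8.25 − 12) = -56.25°.
With φ = -41.4°, δ = -22.7°, H = -56.25°: sin φ sin δ = 0.2552, cos φ cos δ cos H = 0.3845, so cos θ_z = 0.6397.
Air mass m = 1/cos θ_z = 1/0.6397 = 1.563; τ^m = 0.61^1.563 = 0.4618.
Surface direct beam = 1361 × 0.6397 × 0.4618 = 402.06 W/m².

402 W/m²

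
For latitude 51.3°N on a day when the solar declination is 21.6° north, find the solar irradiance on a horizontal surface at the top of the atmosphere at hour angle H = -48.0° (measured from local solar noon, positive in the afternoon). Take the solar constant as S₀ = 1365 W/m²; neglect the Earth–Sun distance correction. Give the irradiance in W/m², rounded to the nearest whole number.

923 W/m²

With φ = 51.3°, δ = 21.6°, H = -48.00°: sin φ sin δ = 0.2873, cos φ cos δ cos H = 0.3890, so cos θ_z = 0.6763.
Top-of-atmosphere irradiance = S₀ cos θ_z = 1365 × 0.6763 = 923.15 W/m².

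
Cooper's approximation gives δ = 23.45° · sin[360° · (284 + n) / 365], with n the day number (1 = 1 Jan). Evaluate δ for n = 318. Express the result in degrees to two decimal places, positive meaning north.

-18.91°

360 × (284 + 318) / 365 = 593.753°; sin(593.753°) = -0.8065.
δ = 23.45 × -0.8065 = -18.912° ≈ -18.91°.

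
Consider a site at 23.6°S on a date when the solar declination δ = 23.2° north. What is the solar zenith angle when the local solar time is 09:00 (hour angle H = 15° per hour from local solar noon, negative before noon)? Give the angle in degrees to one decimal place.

Hour angle H = 15° × (9 − 12) = -45.00°.
With φ = -23.6°, δ = 23.2°, H = -45.00°: sin φ sin δ = -0.1577, cos φ cos δ cos H = 0.5956, so cos θ_z = 0.4379.
θ_z = arccos(0.4379) = 64.03°.

64.0°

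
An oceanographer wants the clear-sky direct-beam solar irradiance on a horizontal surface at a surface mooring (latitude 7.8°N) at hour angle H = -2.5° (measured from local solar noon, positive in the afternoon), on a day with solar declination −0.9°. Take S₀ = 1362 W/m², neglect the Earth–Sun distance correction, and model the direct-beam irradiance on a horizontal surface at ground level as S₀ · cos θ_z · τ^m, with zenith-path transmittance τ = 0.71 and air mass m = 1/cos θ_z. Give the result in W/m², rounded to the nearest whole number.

951 W/m²

cos θ_z = sin φ sin δ + cos φ cos δ cos H = (0.1357)(-0.0157) + (0.9907)(0.9999)(0.9990) = 0.9875.
Air mass m = 1/cos θ_z = 1/0.9875 = 1.013; τ^m = 0.71^1.013 = 0.7068.
Surface direct beam = 1362 × 0.9875 × 0.7068 = 950.63 W/m².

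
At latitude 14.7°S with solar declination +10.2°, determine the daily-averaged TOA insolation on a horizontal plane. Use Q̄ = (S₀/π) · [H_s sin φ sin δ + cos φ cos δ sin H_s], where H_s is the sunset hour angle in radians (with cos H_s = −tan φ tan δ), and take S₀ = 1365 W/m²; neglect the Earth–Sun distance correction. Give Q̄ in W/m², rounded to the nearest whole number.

383 W/m²

−tan φ tan δ = −(-0.2623)(0.1799) = 0.0472; H_s = arccos(0.0472) = 87.29°. In radians, H_s = 1.5235.
H_s sin φ sin δ = 1.5235 × -0.2538 × 0.1771 = -0.0685.
cos φ cos δ sin H_s = 0.9673 × 0.9842 × 0.9989 = 0.9510.
Q̄ = (1365/π) × (-0.0685 + 0.9510) = 434.49 × 0.8825 = 383.44 W/m².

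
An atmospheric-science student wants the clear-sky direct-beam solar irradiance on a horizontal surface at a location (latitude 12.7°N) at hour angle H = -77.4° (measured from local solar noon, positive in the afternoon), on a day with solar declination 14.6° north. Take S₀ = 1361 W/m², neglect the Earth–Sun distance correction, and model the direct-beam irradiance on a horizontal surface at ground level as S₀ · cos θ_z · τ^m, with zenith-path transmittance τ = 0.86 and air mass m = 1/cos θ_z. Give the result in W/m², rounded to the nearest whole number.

200 W/m²

With φ = 12.7°, δ = 14.6°, H = -77.40°: sin φ sin δ = 0.0554, cos φ cos δ cos H = 0.2059, so cos θ_z = 0.2613.
Air mass m = 1/cos θ_z = 1/0.2613 = 3.827; τ^m = 0.86^3.827 = 0.5615.
Surface direct beam = 1361 × 0.2613 × 0.5615 = 199.69 W/m².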